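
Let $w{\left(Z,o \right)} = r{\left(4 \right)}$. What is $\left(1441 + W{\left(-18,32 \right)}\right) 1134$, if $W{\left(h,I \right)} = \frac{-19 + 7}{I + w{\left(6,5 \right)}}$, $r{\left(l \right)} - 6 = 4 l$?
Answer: $1633842$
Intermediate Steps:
$r{\left(l \right)} = 6 + 4 l$
$w{\left(Z,o \right)} = 22$ ($w{\left(Z,o \right)} = 6 + 4 \cdot 4 = 6 + 16 = 22$)
$W{\left(h,I \right)} = - \frac{12}{22 + I}$ ($W{\left(h,I \right)} = \frac{-19 + 7}{I + 22} = - \frac{12}{22 + I}$)
$\left(1441 + W{\left(-18,32 \right)}\right) 1134 = \left(1441 - \frac{12}{22 + 32}\right) 1134 = \left(1441 - \frac{12}{54}\right) 1134 = \left(1441 - \frac{2}{9}\right) 1134 = \frac{12967}{9} \cdot 1134 = 1633842$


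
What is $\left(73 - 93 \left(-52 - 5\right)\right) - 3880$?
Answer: $1494$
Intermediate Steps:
$\left(73 - 93 \left(-52 - 5\right)\right) - 3880 = \left(73 - -5301\right) - 3880 = \left(73 + 5301\right) - 3880 = 5374 - 3880 = 1494$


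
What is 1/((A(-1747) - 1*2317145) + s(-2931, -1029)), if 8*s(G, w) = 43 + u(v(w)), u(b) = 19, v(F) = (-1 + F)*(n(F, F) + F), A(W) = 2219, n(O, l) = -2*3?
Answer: -4/9259673 ≈ -4.3198e-7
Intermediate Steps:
n(O, l) = -6
v(F) = (-1 + F)*(-6 + F)
s(G, w) = 31/4 (s(G, w) = (43 + 19)/8 = (⅛)*62 = 31/4)
1/((A(-1747) - 1*2317145) + s(-2931, -1029)) = 1/((2219 - 1*2317145) + 31/4) = 1/((2219 - 2317145) + 31/4) = 1/(-2314926 + 31/4) = 1/(-9259673/4) = -4/9259673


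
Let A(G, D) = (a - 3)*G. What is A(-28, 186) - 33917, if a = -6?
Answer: -33665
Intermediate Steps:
A(G, D) = -9*G (A(G, D) = (-6 - 3)*G = -9*G)
A(-28, 186) - 33917 = -9*(-28) - 33917 = 252 - 33917 = -33665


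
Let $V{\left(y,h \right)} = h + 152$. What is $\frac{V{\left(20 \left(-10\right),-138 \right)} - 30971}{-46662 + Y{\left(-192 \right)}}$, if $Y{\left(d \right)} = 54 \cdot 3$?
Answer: $\frac{10319}{15500} \approx 0.66574$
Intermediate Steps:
$Y{\left(d \right)} = 162$
$V{\left(y,h \right)} = 152 + h$
$\frac{V{\left(20 \left(-10\right),-138 \right)} - 30971}{-46662 + Y{\left(-192 \right)}} = \frac{\left(152 - 138\right) - 30971}{-46662 + 162} = \frac{14 - 30971}{-46500} = \left(-30957\right) \left(- \frac{1}{46500}\right) = \frac{10319}{15500}$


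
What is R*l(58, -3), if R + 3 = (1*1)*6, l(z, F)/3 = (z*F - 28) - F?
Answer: -1791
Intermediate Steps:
l(z, F) = -84 - 3*F + 3*F*z (l(z, F) = 3*((z*F - 28) - F) = 3*((F*z - 28) - F) = 3*((-28 + F*z) - F) = 3*(-28 - F + F*z) = -84 - 3*F + 3*F*z)
R = 3 (R = -3 + (1*1)*6 = -3 + 1*6 = -3 + 6 = 3)
R*l(58, -3) = 3*(-84 - 3*(-3) + 3*(-3)*58) = 3*(-84 + 9 - 522) = 3*(-597) = -1791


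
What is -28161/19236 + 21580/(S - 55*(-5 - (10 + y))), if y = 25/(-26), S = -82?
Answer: 489887717/16435788 ≈ 29.806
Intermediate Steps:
y = -25/26 (y = 25*(-1/26) = -25/26 ≈ -0.96154)
-28161/19236 + 21580/(S - 55*(-5 - (10 + y))) = -28161/19236 + 21580/(-82 - 55*(-5 - (10 - 25/26))) = -28161*1/19236 + 21580/(-82 - 55*(-5 - 1*235/26)) = -1341/916 + 21580/(-82 - 55*(-5 - 235/26)) = -1341/916 + 21580/(-82 - 55*(-365/26)) = -1341/916 + 21580/(-82 + 20075/26) = -1341/916 + 21580/(17943/26) = -1341/916 + 21580*(26/17943) = -1341/916 + 561080/17943 = 489887717/16435788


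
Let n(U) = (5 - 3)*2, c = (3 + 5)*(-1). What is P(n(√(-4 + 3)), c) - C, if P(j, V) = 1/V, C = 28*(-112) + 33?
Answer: 24823/8 ≈ 3102.9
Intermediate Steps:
c = -8 (c = 8*(-1) = -8)
n(U) = 4 (n(U) = 2*2 = 4)
C = -3103 (C = -3136 + 33 = -3103)
P(n(√(-4 + 3)), c) - C = 1/(-8) - 1*(-3103) = -⅛ + 3103 = 24823/8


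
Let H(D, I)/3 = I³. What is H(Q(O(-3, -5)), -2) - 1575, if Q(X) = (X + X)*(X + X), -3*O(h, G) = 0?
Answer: -1599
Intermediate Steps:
O(h, G) = 0 (O(h, G) = -⅓*0 = 0)
Q(X) = 4*X² (Q(X) = (2*X)*(2*X) = 4*X²)
H(D, I) = 3*I³
H(Q(O(-3, -5)), -2) - 1575 = 3*(-2)³ - 1575 = 3*(-8) - 1575 = -24 - 1575 = -1599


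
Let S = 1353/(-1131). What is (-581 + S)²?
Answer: 48174982144/142129 ≈ 3.3895e+5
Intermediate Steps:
S = -451/377 (S = 1353*(-1/1131) = -451/377 ≈ -1.1963)
(-581 + S)² = (-581 - 451/377)² = (-219488/377)² = 48174982144/142129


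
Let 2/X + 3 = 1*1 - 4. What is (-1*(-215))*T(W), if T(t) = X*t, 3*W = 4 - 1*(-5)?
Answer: -215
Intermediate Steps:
W = 3 (W = (4 - 1*(-5))/3 = (4 + 5)/3 = (⅓)*9 = 3)
X = -⅓ (X = 2/(-3 + (1*1 - 4)) = 2/(-3 + (1 - 4)) = 2/(-3 - 3) = 2/(-6) = 2*(-⅙) = -⅓ ≈ -0.33333)
T(t) = -t/3
(-1*(-215))*T(W) = (-1*(-215))*(-⅓*3) = 215*(-1) = -215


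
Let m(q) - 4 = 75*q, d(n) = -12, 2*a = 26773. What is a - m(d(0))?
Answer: 28565/2 ≈ 14283.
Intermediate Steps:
a = 26773/2 (a = (1/2)*26773 = 26773/2 ≈ 13387.)
m(q) = 4 + 75*q
a - m(d(0)) = 26773/2 - (4 + 75*(-12)) = 26773/2 - (4 - 900) = 26773/2 - 1*(-896) = 26773/2 + 896 = 28565/2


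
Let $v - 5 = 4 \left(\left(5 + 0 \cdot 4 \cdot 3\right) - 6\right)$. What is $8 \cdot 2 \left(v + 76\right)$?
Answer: $1232$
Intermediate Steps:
$v = 1$ ($v = 5 + 4 \left(\left(5 + 0 \cdot 4 \cdot 3\right) - 6\right) = 5 + 4 \left(\left(5 + 0 \cdot 3\right) - 6\right) = 5 + 4 \left(\left(5 + 0\right) - 6\right) = 5 + 4 \left(5 - 6\right) = 5 + 4 \left(-1\right) = 5 - 4 = 1$)
$8 \cdot 2 \left(v + 76\right) = 8 \cdot 2 \left(1 + 76\right) = 16 \cdot 77 = 1232$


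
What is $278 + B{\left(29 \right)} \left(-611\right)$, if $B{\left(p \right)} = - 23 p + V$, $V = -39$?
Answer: $431644$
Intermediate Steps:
$B{\left(p \right)} = -39 - 23 p$ ($B{\left(p \right)} = - 23 p - 39 = -39 - 23 p$)
$278 + B{\left(29 \right)} \left(-611\right) = 278 + \left(-39 - 667\right) \left(-611\right) = 278 - -431366 = 278 + 431366 = 431644$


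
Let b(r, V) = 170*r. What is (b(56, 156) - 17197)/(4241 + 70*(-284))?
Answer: 2559/5213 ≈ 0.49089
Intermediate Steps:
(b(56, 156) - 17197)/(4241 + 70*(-284)) = (170*56 - 17197)/(4241 + 70*(-284)) = (9520 - 17197)/(4241 - 19880) = -7677/(-15639) = -7677*(-1/15639) = 2559/5213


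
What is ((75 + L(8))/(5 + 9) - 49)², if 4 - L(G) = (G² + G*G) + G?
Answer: 552049/196 ≈ 2816.6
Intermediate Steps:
L(G) = 4 - G - 2*G² (L(G) = 4 - ((G² + G*G) + G) = 4 - ((G² + G²) + G) = 4 - (2*G² + G) = 4 - (G + 2*G²) = 4 + (-G - 2*G²) = 4 - G - 2*G²)
((75 + L(8))/(5 + 9) - 49)² = ((75 + (4 - 1*8 - 2*8²))/(5 + 9) - 49)² = ((75 + (4 - 8 - 2*64))/14 - 49)² = ((75 + (4 - 8 - 128))*(1/14) - 49)² = ((75 - 132)*(1/14) - 49)² = (-57*1/14 - 49)² = (-57/14 - 49)² = (-743/14)² = 552049/196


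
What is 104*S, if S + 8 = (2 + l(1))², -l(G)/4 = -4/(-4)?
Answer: -416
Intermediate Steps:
l(G) = -4 (l(G) = -(-16)/(-4) = -(-16)*(-1)/4 = -4*1 = -4)
S = -4 (S = -8 + (2 - 4)² = -8 + (-2)² = -8 + 4 = -4)
104*S = 104*(-4) = -416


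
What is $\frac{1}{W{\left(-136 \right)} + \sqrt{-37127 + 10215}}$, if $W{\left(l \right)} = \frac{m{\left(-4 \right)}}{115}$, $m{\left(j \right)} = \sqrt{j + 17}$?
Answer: $\frac{115}{\sqrt{13} + 13340 i \sqrt{2}} \approx 1.165 \cdot 10^{-6} - 0.0060957 i$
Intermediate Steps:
$m{\left(j \right)} = \sqrt{17 + j}$
$W{\left(l \right)} = \frac{\sqrt{13}}{115}$ ($W{\left(l \right)} = \frac{\sqrt{17 - 4}}{115} = \sqrt{13} \cdot \frac{1}{115} = \frac{\sqrt{13}}{115}$)
$\frac{1}{W{\left(-136 \right)} + \sqrt{-37127 + 10215}} = \frac{1}{\frac{\sqrt{13}}{115} + \sqrt{-37127 + 10215}} = \frac{1}{\frac{\sqrt{13}}{115} + \sqrt{-26912}} = \frac{1}{\frac{\sqrt{13}}{115} + 116 i \sqrt{2}}$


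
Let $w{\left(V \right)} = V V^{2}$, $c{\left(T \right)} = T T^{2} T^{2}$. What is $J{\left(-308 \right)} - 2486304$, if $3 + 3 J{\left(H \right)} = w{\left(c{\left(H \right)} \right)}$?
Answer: $- \frac{21294171500981458725651023944681115747}{3} \approx -7.0981 \cdot 10^{36}$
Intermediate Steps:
$c{\left(T \right)} = T^{5}$ ($c{\left(T \right)} = T^{3} T^{2} = T^{5}$)
$w{\left(V \right)} = V^{3}$
$J{\left(H \right)} = -1 + \frac{H^{15}}{3}$ ($J{\left(H \right)} = -1 + \frac{\left(H^{5}\right)^{3}}{3} = -1 + \frac{H^{15}}{3}$)
$J{\left(-308 \right)} - 2486304 = \left(-1 + \frac{\left(-308\right)^{15}}{3}\right) - 2486304 = \left(-1 + \frac{1}{3} \left(-21294171500981458725651023944673656832\right)\right) - 2486304 = \left(-1 - \frac{21294171500981458725651023944673656832}{3}\right) - 2486304 = - \frac{21294171500981458725651023944673656835}{3} - 2486304 = - \frac{21294171500981458725651023944681115747}{3}$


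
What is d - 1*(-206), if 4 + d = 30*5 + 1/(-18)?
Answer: 6335/18 ≈ 351.94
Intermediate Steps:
d = 2627/18 (d = -4 + (30*5 + 1/(-18)) = -4 + (150 - 1/18) = -4 + 2699/18 = 2627/18 ≈ 145.94)
d - 1*(-206) = 2627/18 - 1*(-206) = 2627/18 + 206 = 6335/18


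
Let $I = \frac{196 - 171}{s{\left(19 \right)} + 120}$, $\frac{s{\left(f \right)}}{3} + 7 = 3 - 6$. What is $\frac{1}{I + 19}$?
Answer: $\frac{18}{347} \approx 0.051873$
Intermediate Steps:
$s{\left(f \right)} = -30$ ($s{\left(f \right)} = -21 + 3 \left(3 - 6\right) = -21 + 3 \left(-3\right) = -21 - 9 = -30$)
$I = \frac{5}{18}$ ($I = \frac{196 - 171}{-30 + 120} = \frac{25}{90} = 25 \cdot \frac{1}{90} = \frac{5}{18} \approx 0.27778$)
$\frac{1}{I + 19} = \frac{1}{\frac{5}{18} + 19} = \frac{1}{\frac{347}{18}} = \frac{18}{347}$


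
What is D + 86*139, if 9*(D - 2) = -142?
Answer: 107462/9 ≈ 11940.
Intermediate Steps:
D = -124/9 (D = 2 + (1/9)*(-142) = 2 - 142/9 = -124/9 ≈ -13.778)
D + 86*139 = -124/9 + 86*139 = -124/9 + 11954 = 107462/9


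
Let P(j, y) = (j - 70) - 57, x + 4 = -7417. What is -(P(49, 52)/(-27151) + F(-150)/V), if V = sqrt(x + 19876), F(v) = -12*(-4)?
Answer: -78/27151 - 48*sqrt(12455)/12455 ≈ -0.43297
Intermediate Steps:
F(v) = 48
x = -7421 (x = -4 - 7417 = -7421)
P(j, y) = -127 + j (P(j, y) = (-70 + j) - 57 = -127 + j)
V = sqrt(12455) (V = sqrt(-7421 + 19876) = sqrt(12455) ≈ 111.60)
-(P(49, 52)/(-27151) + F(-150)/V) = -((-127 + 49)/(-27151) + 48/(sqrt(12455))) = -(-78*(-1/27151) + 48*(sqrt(12455)/12455)) = -(78/27151 + 48*sqrt(12455)/12455) = -78/27151 - 48*sqrt(12455)/12455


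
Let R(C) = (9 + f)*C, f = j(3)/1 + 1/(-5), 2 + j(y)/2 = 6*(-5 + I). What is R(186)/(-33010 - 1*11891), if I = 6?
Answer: -1736/24945 ≈ -0.069593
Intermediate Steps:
j(y) = 8 (j(y) = -4 + 2*(6*(-5 + 6)) = -4 + 2*(6*1) = -4 + 2*6 = -4 + 12 = 8)
f = 39/5 (f = 8/1 + 1/(-5) = 8*1 + 1*(-⅕) = 8 - ⅕ = 39/5 ≈ 7.8000)
R(C) = 84*C/5 (R(C) = (9 + 39/5)*C = 84*C/5)
R(186)/(-33010 - 1*11891) = ((84/5)*186)/(-33010 - 1*11891) = 15624/(5*(-33010 - 11891)) = (15624/5)/(-44901) = (15624/5)*(-1/44901) = -1736/24945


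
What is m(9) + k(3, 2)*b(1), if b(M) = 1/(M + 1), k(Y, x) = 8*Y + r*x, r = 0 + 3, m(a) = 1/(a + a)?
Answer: 271/18 ≈ 15.056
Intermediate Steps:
m(a) = 1/(2*a)
r = 3
k(Y, x) = 3*x + 8*Y (k(Y, x) = 8*Y + 3*x = 3*x + 8*Y)
b(M) = 1/(1 + M)
m(9) + k(3, 2)*b(1) = (½)/9 + (3*2 + 8*3)/(1 + 1) = (½)*(⅑) + (6 + 24)/2 = 1/18 + 30*(½) = 1/18 + 15 = 271/18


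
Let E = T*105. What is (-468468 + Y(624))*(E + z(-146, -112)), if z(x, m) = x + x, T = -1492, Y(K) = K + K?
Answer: 73331113440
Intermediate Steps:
Y(K) = 2*K
z(x, m) = 2*x
E = -156660 (E = -1492*105 = -156660)
(-468468 + Y(624))*(E + z(-146, -112)) = (-468468 + 2*624)*(-156660 + 2*(-146)) = (-468468 + 1248)*(-156660 - 292) = -467220*(-156952) = 73331113440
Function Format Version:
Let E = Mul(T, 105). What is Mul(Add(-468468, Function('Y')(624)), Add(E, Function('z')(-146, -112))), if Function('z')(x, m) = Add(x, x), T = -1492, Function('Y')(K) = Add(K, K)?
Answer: 73331113440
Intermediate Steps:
Function('Y')(K) = Mul(2, K)
Function('z')(x, m) = Mul(2, x)
E = -156660 (E = Mul(-1492, 105) = -156660)
Mul(Add(-468468, Function('Y')(624)), Add(E, Function('z')(-146, -112))) = Mul(Add(-468468, Mul(2, 624)), Add(-156660, Mul(2, -146))) = Mul(Add(-468468, 1248), Add(-156660, -292)) = Mul(-467220, -156952) = 73331113440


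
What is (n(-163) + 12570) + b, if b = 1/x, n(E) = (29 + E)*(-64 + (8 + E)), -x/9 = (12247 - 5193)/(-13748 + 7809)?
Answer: 2661085115/63486 ≈ 41916.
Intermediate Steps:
x = 63486/5939 (x = -9*(12247 - 5193)/(-13748 + 7809) = -63486/(-5939) = -63486*(-1)/5939 = -9*(-7054/5939) = 63486/5939 ≈ 10.690)
n(E) = (-56 + E)*(29 + E) (n(E) = (29 + E)*(-56 + E) = (-56 + E)*(29 + E))
b = 5939/63486 (b = 1/(63486/5939) = 5939/63486 ≈ 0.093548)
(n(-163) + 12570) + b = ((-1624 + (-163)² - 27*(-163)) + 12570) + 5939/63486 = ((-1624 + 26569 + 4401) + 12570) + 5939/63486 = (29346 + 12570) + 5939/63486 = 41916 + 5939/63486 = 2661085115/63486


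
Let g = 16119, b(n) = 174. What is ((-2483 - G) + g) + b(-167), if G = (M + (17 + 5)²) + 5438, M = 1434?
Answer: 6454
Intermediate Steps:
G = 7356 (G = (1434 + (17 + 5)²) + 5438 = (1434 + 22²) + 5438 = (1434 + 484) + 5438 = 1918 + 5438 = 7356)
((-2483 - G) + g) + b(-167) = ((-2483 - 1*7356) + 16119) + 174 = ((-2483 - 7356) + 16119) + 174 = (-9839 + 16119) + 174 = 6280 + 174 = 6454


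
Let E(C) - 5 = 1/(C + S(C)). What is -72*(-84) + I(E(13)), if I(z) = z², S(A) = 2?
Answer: 1366576/225 ≈ 6073.7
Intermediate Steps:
E(C) = 5 + 1/(2 + C) (E(C) = 5 + 1/(C + 2) = 5 + 1/(2 + C))
-72*(-84) + I(E(13)) = -72*(-84) + ((11 + 5*13)/(2 + 13))² = -18*(-336) + ((11 + 65)/15)² = 6048 + ((1/15)*76)² = 6048 + (76/15)² = 6048 + 5776/225 = 1366576/225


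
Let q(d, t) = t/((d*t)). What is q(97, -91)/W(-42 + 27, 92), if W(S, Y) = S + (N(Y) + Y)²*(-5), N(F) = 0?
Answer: -1/4106495 ≈ -2.4352e-7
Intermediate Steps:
W(S, Y) = S - 5*Y² (W(S, Y) = S + (0 + Y)²*(-5) = S + Y²*(-5) = S - 5*Y²)
q(d, t) = 1/d (q(d, t) = t*(1/(d*t)) = 1/d)
q(97, -91)/W(-42 + 27, 92) = 1/(97*((-42 + 27) - 5*92²)) = 1/(97*(-15 - 5*8464)) = 1/(97*(-15 - 42320)) = (1/97)/(-42335) = (1/97)*(-1/42335) = -1/4106495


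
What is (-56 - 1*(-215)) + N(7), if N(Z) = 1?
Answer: 160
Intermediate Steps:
(-56 - 1*(-215)) + N(7) = (-56 - 1*(-215)) + 1 = (-56 + 215) + 1 = 159 + 1 = 160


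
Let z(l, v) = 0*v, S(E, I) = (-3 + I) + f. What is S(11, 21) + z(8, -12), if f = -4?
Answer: 14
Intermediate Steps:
S(E, I) = -7 + I (S(E, I) = (-3 + I) - 4 = -7 + I)
z(l, v) = 0
S(11, 21) + z(8, -12) = (-7 + 21) + 0 = 14 + 0 = 14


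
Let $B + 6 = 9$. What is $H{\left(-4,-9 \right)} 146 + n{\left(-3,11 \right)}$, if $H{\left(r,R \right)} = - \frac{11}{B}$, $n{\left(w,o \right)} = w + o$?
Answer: $- \frac{1582}{3} \approx -527.33$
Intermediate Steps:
$B = 3$ ($B = -6 + 9 = 3$)
$n{\left(w,o \right)} = o + w$
$H{\left(r,R \right)} = - \frac{11}{3}$
$H{\left(-4,-9 \right)} 146 + n{\left(-3,11 \right)} = \left(- \frac{11}{3}\right) 146 + \left(11 - 3\right) = - \frac{1606}{3} + 8 = - \frac{1582}{3}$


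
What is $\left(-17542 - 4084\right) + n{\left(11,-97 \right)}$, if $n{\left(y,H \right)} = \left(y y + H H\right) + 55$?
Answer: $-12041$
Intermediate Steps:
$n{\left(y,H \right)} = 55 + H^{2} + y^{2}$ ($n{\left(y,H \right)} = \left(y^{2} + H^{2}\right) + 55 = \left(H^{2} + y^{2}\right) + 55 = 55 + H^{2} + y^{2}$)
$\left(-17542 - 4084\right) + n{\left(11,-97 \right)} = \left(-17542 - 4084\right) + \left(55 + \left(-97\right)^{2} + 11^{2}\right) = -21626 + \left(55 + 9409 + 121\right) = -21626 + 9585 = -12041$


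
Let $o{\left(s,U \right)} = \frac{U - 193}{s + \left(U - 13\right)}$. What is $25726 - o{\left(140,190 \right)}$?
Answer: $\frac{8155145}{317} \approx 25726.0$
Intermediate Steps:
$o{\left(s,U \right)} = \frac{-193 + U}{-13 + U + s}$ ($o{\left(s,U \right)} = \frac{-193 + U}{s + \left(-13 + U\right)} = \frac{-193 + U}{-13 + U + s}$)
$25726 - o{\left(140,190 \right)} = 25726 - \frac{-193 + 190}{-13 + 190 + 140} = 25726 - \frac{1}{317} \left(-3\right) = 25726 - - \frac{3}{317} = 25726 + \frac{3}{317} = \frac{8155145}{317}$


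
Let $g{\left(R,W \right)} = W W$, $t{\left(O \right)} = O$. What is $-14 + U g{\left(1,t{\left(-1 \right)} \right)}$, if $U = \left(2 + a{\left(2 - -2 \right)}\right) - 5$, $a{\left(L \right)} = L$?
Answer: $-13$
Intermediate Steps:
$g{\left(R,W \right)} = W^{2}$
$U = 1$ ($U = \left(2 + \left(2 - -2\right)\right) - 5 = \left(2 + \left(2 + 2\right)\right) - 5 = \left(2 + 4\right) - 5 = 6 - 5 = 1$)
$-14 + U g{\left(1,t{\left(-1 \right)} \right)} = -14 + 1 \left(-1\right)^{2} = -14 + 1 \cdot 1 = -14 + 1 = -13$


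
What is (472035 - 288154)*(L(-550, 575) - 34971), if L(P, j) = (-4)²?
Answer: -6427560355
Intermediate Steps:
L(P, j) = 16
(472035 - 288154)*(L(-550, 575) - 34971) = (472035 - 288154)*(16 - 34971) = 183881*(-34955) = -6427560355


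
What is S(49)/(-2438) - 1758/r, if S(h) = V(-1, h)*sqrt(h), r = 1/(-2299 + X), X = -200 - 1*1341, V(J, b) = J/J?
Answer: 16458255353/2438 ≈ 6.7507e+6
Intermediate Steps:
V(J, b) = 1
X = -1541 (X = -200 - 1341 = -1541)
r = -1/3840 (r = 1/(-2299 - 1541) = 1/(-3840) = -1/3840 ≈ -0.00026042)
S(h) = sqrt(h) (S(h) = 1*sqrt(h) = sqrt(h))
S(49)/(-2438) - 1758/r = sqrt(49)/(-2438) - 1758/(-1/3840) = 7*(-1/2438) - 1758*(-3840) = -7/2438 + 6750720 = 16458255353/2438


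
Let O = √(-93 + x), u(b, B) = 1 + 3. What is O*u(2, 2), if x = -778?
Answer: 4*I*√871 ≈ 118.05*I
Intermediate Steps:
u(b, B) = 4
O = I*√871 (O = √(-93 - 778) = √(-871) = I*√871 ≈ 29.513*I)
O*u(2, 2) = (I*√871)*4 = 4*I*√871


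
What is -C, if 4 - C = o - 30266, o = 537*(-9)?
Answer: -35103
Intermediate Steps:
o = -4833
C = 35103 (C = 4 - (-4833 - 30266) = 4 - 1*(-35099) = 4 + 35099 = 35103)
-C = -1*35103 = -35103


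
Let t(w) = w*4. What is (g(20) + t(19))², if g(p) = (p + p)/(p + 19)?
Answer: 9024016/1521 ≈ 5933.0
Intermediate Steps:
g(p) = 2*p/(19 + p) (g(p) = (2*p)/(19 + p) = 2*p/(19 + p))
t(w) = 4*w
(g(20) + t(19))² = (2*20/(19 + 20) + 4*19)² = (2*20/39 + 76)² = (2*20*(1/39) + 76)² = (40/39 + 76)² = (3004/39)² = 9024016/1521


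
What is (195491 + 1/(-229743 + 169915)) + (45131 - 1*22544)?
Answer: 13047170583/59828 ≈ 2.1808e+5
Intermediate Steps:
(195491 + 1/(-229743 + 169915)) + (45131 - 1*22544) = (195491 + 1/(-59828)) + (45131 - 22544) = (195491 - 1/59828) + 22587 = 11695835547/59828 + 22587 = 13047170583/59828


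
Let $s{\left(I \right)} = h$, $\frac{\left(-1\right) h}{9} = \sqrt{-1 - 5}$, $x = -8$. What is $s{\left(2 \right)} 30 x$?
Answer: $2160 i \sqrt{6} \approx 5290.9 i$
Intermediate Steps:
$h = - 9 i \sqrt{6}$ ($h = - 9 \sqrt{-1 - 5} = - 9 \sqrt{-6} = - 9 i \sqrt{6} \approx - 22.045 i$)
$s{\left(I \right)} = - 9 i \sqrt{6}$
$s{\left(2 \right)} 30 x = - 9 i \sqrt{6} \cdot 30 \left(-8\right) = - 270 i \sqrt{6} \left(-8\right) = 2160 i \sqrt{6}$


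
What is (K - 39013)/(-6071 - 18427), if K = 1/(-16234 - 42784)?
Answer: 255829915/160646996 ≈ 1.5925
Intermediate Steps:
K = -1/59018 (K = 1/(-59018) = -1/59018 ≈ -1.6944e-5)
(K - 39013)/(-6071 - 18427) = (-1/59018 - 39013)/(-6071 - 18427) = -2302469235/59018/(-24498) = -2302469235/59018*(-1/24498) = 255829915/160646996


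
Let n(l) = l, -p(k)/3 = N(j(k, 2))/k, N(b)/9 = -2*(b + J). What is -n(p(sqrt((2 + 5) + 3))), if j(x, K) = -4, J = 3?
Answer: 27*sqrt(10)/5 ≈ 17.076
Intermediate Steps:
N(b) = -54 - 18*b (N(b) = 9*(-2*(b + 3)) = 9*(-2*(3 + b)) = 9*(-6 - 2*b) = -54 - 18*b)
p(k) = -54/k (p(k) = -3*(-54 - 18*(-4))/k = -3*(-54 + 72)/k = -54/k)
-n(p(sqrt((2 + 5) + 3))) = -(-54)/(sqrt((2 + 5) + 3)) = -(-54)/(sqrt(7 + 3)) = -(-54)/(sqrt(10)) = -(-54)*sqrt(10)/10 = -(-27)*sqrt(10)/5 = 27*sqrt(10)/5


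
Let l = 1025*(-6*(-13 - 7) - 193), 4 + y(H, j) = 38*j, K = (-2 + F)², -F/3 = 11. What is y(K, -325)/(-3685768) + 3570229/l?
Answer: -6579055706411/137893795300 ≈ -47.711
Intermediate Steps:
F = -33 (F = -3*11 = -33)
K = 1225 (K = (-2 - 33)² = (-35)² = 1225)
y(H, j) = -4 + 38*j
l = -74825 (l = 1025*(-6*(-20) - 193) = 1025*(120 - 193) = 1025*(-73) = -74825)
y(K, -325)/(-3685768) + 3570229/l = (-4 + 38*(-325))/(-3685768) + 3570229/(-74825) = (-4 - 12350)*(-1/3685768) + 3570229*(-1/74825) = -12354*(-1/3685768) - 3570229/74825 = 6177/1842884 - 3570229/74825 = -6579055706411/137893795300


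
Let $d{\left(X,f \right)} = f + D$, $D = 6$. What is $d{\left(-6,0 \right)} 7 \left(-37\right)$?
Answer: $-1554$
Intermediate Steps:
$d{\left(X,f \right)} = 6 + f$ ($d{\left(X,f \right)} = f + 6 = 6 + f$)
$d{\left(-6,0 \right)} 7 \left(-37\right) = \left(6 + 0\right) 7 \left(-37\right) = 6 \cdot 7 \left(-37\right) = 42 \left(-37\right) = -1554$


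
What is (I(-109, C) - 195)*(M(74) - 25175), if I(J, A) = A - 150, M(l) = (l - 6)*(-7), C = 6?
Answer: 8695689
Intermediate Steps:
M(l) = 42 - 7*l (M(l) = (-6 + l)*(-7) = 42 - 7*l)
I(J, A) = -150 + A
(I(-109, C) - 195)*(M(74) - 25175) = ((-150 + 6) - 195)*((42 - 7*74) - 25175) = (-144 - 195)*((42 - 518) - 25175) = -339*(-476 - 25175) = -339*(-25651) = 8695689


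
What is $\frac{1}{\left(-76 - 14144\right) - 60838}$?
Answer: $- \frac{1}{75058} \approx -1.3323 \cdot 10^{-5}$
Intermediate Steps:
$\frac{1}{\left(-76 - 14144\right) - 60838} = \frac{1}{-14220 - 60838} = \frac{1}{-75058} = - \frac{1}{75058}$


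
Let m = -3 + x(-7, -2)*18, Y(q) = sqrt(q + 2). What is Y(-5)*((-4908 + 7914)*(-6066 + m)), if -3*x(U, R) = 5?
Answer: -18333594*I*sqrt(3) ≈ -3.1755e+7*I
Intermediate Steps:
x(U, R) = -5/3 (x(U, R) = -1/3*5 = -5/3)
Y(q) = sqrt(2 + q)
m = -33 (m = -3 - 5/3*18 = -3 - 30 = -33)
Y(-5)*((-4908 + 7914)*(-6066 + m)) = sqrt(2 - 5)*((-4908 + 7914)*(-6066 - 33)) = sqrt(-3)*(3006*(-6099)) = (I*sqrt(3))*(-18333594) = -18333594*I*sqrt(3)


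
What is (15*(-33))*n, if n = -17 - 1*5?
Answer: 10890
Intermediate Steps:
n = -22 (n = -17 - 5 = -22)
(15*(-33))*n = (15*(-33))*(-22) = -495*(-22) = 10890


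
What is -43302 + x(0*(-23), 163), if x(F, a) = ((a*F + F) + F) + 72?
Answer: -43230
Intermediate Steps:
x(F, a) = 72 + 2*F + F*a (x(F, a) = ((F*a + F) + F) + 72 = ((F + F*a) + F) + 72 = (2*F + F*a) + 72 = 72 + 2*F + F*a)
-43302 + x(0*(-23), 163) = -43302 + (72 + 2*(0*(-23)) + (0*(-23))*163) = -43302 + (72 + 2*0 + 0*163) = -43302 + (72 + 0 + 0) = -43302 + 72 = -43230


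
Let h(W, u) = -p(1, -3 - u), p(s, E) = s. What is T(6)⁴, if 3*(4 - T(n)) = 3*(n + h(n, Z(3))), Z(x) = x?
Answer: 1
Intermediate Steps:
h(W, u) = -1 (h(W, u) = -1*1 = -1)
T(n) = 5 - n (T(n) = 4 - (n - 1) = 4 - (-1 + n) = 4 - (-3 + 3*n)/3 = 4 + (1 - n) = 5 - n)
T(6)⁴ = (5 - 1*6)⁴ = (5 - 6)⁴ = (-1)⁴ = 1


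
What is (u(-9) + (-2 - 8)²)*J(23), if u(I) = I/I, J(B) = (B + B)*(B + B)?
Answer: 213716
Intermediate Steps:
J(B) = 4*B² (J(B) = (2*B)*(2*B) = 4*B²)
u(I) = 1
(u(-9) + (-2 - 8)²)*J(23) = (1 + (-2 - 8)²)*(4*23²) = (1 + (-10)²)*(4*529) = (1 + 100)*2116 = 101*2116 = 213716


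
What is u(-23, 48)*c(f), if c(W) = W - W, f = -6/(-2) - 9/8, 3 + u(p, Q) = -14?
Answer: 0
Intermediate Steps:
u(p, Q) = -17 (u(p, Q) = -3 - 14 = -17)
f = 15/8 (f = -6*(-1/2) - 9*1/8 = 3 - 9/8 = 15/8 ≈ 1.8750)
c(W) = 0
u(-23, 48)*c(f) = -17*0 = 0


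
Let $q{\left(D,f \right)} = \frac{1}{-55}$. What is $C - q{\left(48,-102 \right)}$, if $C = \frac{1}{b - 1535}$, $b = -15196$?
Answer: $\frac{1516}{83655} \approx 0.018122$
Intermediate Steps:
$q{\left(D,f \right)} = - \frac{1}{55}$
$C = - \frac{1}{16731}$ ($C = \frac{1}{-15196 - 1535} = \frac{1}{-16731} = - \frac{1}{16731} \approx -5.9769 \cdot 10^{-5}$)
$C - q{\left(48,-102 \right)} = - \frac{1}{16731} - - \frac{1}{55} = - \frac{1}{16731} + \frac{1}{55} = \frac{1516}{83655}$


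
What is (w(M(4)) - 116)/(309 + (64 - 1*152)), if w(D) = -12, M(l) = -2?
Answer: -128/221 ≈ -0.57919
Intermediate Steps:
(w(M(4)) - 116)/(309 + (64 - 1*152)) = (-12 - 116)/(309 + (64 - 1*152)) = -128/(309 + (64 - 152)) = -128/(309 - 88) = -128/221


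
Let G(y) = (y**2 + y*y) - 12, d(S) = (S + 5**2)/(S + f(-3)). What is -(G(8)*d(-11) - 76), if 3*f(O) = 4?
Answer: 244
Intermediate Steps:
f(O) = 4/3 (f(O) = (1/3)*4 = 4/3)
d(S) = (25 + S)/(4/3 + S) (d(S) = (S + 5**2)/(S + 4/3) = (S + 25)/(4/3 + S) = (25 + S)/(4/3 + S))
G(y) = -12 + 2*y**2 (G(y) = (y**2 + y**2) - 12 = 2*y**2 - 12 = -12 + 2*y**2)
-(G(8)*d(-11) - 76) = -((-12 + 2*8**2)*(3*(25 - 11)/(4 + 3*(-11))) - 76) = -((-12 + 2*64)*(3*14/(4 - 33)) - 76) = -((-12 + 128)*(3*14/(-29)) - 76) = -(116*(3*(-1/29)*14) - 76) = -(116*(-42/29) - 76) = -(-168 - 76) = -1*(-244) = 244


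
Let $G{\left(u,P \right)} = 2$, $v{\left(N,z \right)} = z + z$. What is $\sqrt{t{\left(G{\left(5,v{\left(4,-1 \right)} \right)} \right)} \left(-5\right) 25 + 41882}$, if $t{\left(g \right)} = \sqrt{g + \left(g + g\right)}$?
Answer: $\sqrt{41882 - 125 \sqrt{6}} \approx 203.9$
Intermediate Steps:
$v{\left(N,z \right)} = 2 z$
$t{\left(g \right)} = \sqrt{3} \sqrt{g}$ ($t{\left(g \right)} = \sqrt{g + 2 g} = \sqrt{3 g} = \sqrt{3} \sqrt{g}$)
$\sqrt{t{\left(G{\left(5,v{\left(4,-1 \right)} \right)} \right)} \left(-5\right) 25 + 41882} = \sqrt{\sqrt{3} \sqrt{2} \left(-5\right) 25 + 41882} = \sqrt{\sqrt{6} \left(-5\right) 25 + 41882} = \sqrt{- 5 \sqrt{6} \cdot 25 + 41882} = \sqrt{- 125 \sqrt{6} + 41882} = \sqrt{41882 - 125 \sqrt{6}}$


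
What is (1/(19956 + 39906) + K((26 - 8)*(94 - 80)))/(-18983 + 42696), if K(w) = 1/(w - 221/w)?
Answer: 1377137/8166427257318 ≈ 1.6863e-7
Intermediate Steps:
(1/(19956 + 39906) + K((26 - 8)*(94 - 80)))/(-18983 + 42696) = (1/(19956 + 39906) + ((26 - 8)*(94 - 80))/(-221 + ((26 - 8)*(94 - 80))²))/(-18983 + 42696) = (1/59862 + (18*14)/(-221 + (18*14)²))/23713 = (1/59862 + 252/(-221 + 252²))*(1/23713) = (1/59862 + 252/(-221 + 63504))*(1/23713) = (1/59862 + 252/63283)*(1/23713) = (1377137/344386086)*(1/23713) = 1377137/8166427257318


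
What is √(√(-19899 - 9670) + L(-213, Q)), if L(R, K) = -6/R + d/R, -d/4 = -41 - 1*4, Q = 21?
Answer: √(-4118 + 5041*I*√29569)/71 ≈ 9.2504 + 9.2945*I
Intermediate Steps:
d = 180 (d = -4*(-41 - 1*4) = -4*(-41 - 4) = -4*(-45) = 180)
L(R, K) = 174/R (L(R, K) = -6/R + 180/R = 174/R)
√(√(-19899 - 9670) + L(-213, Q)) = √(√(-19899 - 9670) + 174/(-213)) = √(√(-29569) + 174*(-1/213)) = √(I*√29569 - 58/71) = √(-58/71 + I*√29569)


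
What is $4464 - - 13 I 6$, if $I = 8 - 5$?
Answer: $4698$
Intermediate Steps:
$I = 3$
$4464 - - 13 I 6 = 4464 - \left(-13\right) 3 \cdot 6 = 4464 - \left(-39\right) 6 = 4464 - -234 = 4464 + 234 = 4698$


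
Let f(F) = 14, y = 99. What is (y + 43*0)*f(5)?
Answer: 1386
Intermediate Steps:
(y + 43*0)*f(5) = (99 + 43*0)*14 = (99 + 0)*14 = 99*14 = 1386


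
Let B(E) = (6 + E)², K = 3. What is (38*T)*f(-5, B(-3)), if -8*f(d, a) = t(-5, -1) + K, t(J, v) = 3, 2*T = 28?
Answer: -399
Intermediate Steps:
T = 14 (T = (½)*28 = 14)
f(d, a) = -¾ (f(d, a) = -(3 + 3)/8 = -⅛*6 = -¾)
(38*T)*f(-5, B(-3)) = (38*14)*(-¾) = 532*(-¾) = -399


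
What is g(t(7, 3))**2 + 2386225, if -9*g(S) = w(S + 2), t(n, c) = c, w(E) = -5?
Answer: 193284250/81 ≈ 2.3862e+6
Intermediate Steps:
g(S) = 5/9 (g(S) = -1/9*(-5) = 5/9)
g(t(7, 3))**2 + 2386225 = (5/9)**2 + 2386225 = 25/81 + 2386225 = 193284250/81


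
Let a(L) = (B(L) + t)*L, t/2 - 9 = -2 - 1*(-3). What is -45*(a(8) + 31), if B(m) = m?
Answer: -11475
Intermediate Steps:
t = 20 (t = 18 + 2*(-2 - 1*(-3)) = 18 + 2*(-2 + 3) = 18 + 2*1 = 18 + 2 = 20)
a(L) = L*(20 + L) (a(L) = (L + 20)*L = (20 + L)*L = L*(20 + L))
-45*(a(8) + 31) = -45*(8*(20 + 8) + 31) = -45*(8*28 + 31) = -45*(224 + 31) = -45*255 = -11475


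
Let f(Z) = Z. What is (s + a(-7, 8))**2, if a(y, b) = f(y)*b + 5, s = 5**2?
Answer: 676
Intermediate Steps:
s = 25
a(y, b) = 5 + b*y (a(y, b) = y*b + 5 = b*y + 5 = 5 + b*y)
(s + a(-7, 8))**2 = (25 + (5 + 8*(-7)))**2 = (25 + (5 - 56))**2 = (25 - 51)**2 = (-26)**2 = 676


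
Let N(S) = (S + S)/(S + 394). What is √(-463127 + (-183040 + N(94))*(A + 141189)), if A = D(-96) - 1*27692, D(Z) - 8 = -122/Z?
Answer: I*√4947824348015430/488 ≈ 1.4414e+5*I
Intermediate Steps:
D(Z) = 8 - 122/Z
A = -1328771/48 (A = (8 - 122/(-96)) - 1*27692 = (8 - 122*(-1/96)) - 27692 = (8 + 61/48) - 27692 = 445/48 - 27692 = -1328771/48 ≈ -27683.)
N(S) = 2*S/(394 + S) (N(S) = (2*S)/(394 + S) = 2*S/(394 + S))
√(-463127 + (-183040 + N(94))*(A + 141189)) = √(-463127 + (-183040 + 2*94/(394 + 94))*(-1328771/48 + 141189)) = √(-463127 + (-183040 + 2*94/488)*(5448301/48)) = √(-463127 + (-183040 + 2*94*(1/488))*(5448301/48)) = √(-463127 + (-183040 + 47/122)*(5448301/48)) = √(-463127 - 22330833/122*5448301/48) = √(-463127 - 40555033254911/1952) = √(-40555937278815/1952) = I*√4947824348015430/488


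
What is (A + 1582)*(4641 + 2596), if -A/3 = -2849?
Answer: 73303573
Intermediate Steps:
A = 8547 (A = -3*(-2849) = 8547)
(A + 1582)*(4641 + 2596) = (8547 + 1582)*(4641 + 2596) = 10129*7237 = 73303573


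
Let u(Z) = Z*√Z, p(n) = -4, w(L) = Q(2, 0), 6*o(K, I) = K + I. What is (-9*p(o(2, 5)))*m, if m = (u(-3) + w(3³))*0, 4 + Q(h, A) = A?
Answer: 0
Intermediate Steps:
Q(h, A) = -4 + A
o(K, I) = I/6 + K/6 (o(K, I) = (K + I)/6 = (I + K)/6 = I/6 + K/6)
w(L) = -4 (w(L) = -4 + 0 = -4)
u(Z) = Z^(3/2)
m = 0 (m = ((-3)^(3/2) - 4)*0 = (-3*I*√3 - 4)*0 = (-4 - 3*I*√3)*0 = 0)
(-9*p(o(2, 5)))*m = -9*(-4)*0 = 36*0 = 0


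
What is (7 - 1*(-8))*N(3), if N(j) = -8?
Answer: -120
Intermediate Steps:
(7 - 1*(-8))*N(3) = (7 - 1*(-8))*(-8) = (7 + 8)*(-8) = 15*(-8) = -120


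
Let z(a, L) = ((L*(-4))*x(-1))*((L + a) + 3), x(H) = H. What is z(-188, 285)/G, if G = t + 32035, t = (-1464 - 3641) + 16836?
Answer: 57000/21883 ≈ 2.6048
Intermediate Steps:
t = 11731 (t = -5105 + 16836 = 11731)
G = 43766 (G = 11731 + 32035 = 43766)
z(a, L) = 4*L*(3 + L + a) (z(a, L) = ((L*(-4))*(-1))*((L + a) + 3) = (-4*L*(-1))*(3 + L + a) = (4*L)*(3 + L + a) = 4*L*(3 + L + a))
z(-188, 285)/G = (4*285*(3 + 285 - 188))/43766 = (4*285*100)*(1/43766) = 114000*(1/43766) = 57000/21883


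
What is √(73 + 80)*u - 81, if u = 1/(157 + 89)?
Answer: -81 + √17/82 ≈ -80.950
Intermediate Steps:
u = 1/246 ≈ 0.0040650
√(73 + 80)*u - 81 = √(73 + 80)*(1/246) - 81 = √153*(1/246) - 81 = (3*√17)*(1/246) - 81 = √17/82 - 81 = -81 + √17/82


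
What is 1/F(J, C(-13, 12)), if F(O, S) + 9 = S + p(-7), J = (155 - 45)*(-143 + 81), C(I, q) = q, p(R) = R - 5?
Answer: -1/9 ≈ -0.11111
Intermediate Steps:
p(R) = -5 + R
J = -6820 (J = 110*(-62) = -6820)
F(O, S) = -21 + S (F(O, S) = -9 + (S + (-5 - 7)) = -9 + (S - 12) = -9 + (-12 + S) = -21 + S)
1/F(J, C(-13, 12)) = 1/(-21 + 12) = 1/(-9) = -1/9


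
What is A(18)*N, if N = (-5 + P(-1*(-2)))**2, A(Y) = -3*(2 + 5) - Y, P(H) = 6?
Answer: -39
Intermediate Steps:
A(Y) = -21 - Y (A(Y) = -3*7 - Y = -21 - Y)
N = 1 (N = (-5 + 6)**2 = 1**2 = 1)
A(18)*N = (-21 - 1*18)*1 = (-21 - 18)*1 = -39*1 = -39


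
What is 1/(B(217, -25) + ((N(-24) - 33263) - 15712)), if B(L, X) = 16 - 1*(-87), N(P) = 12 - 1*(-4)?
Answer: -1/48856 ≈ -2.0468e-5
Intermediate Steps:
N(P) = 16 (N(P) = 12 + 4 = 16)
B(L, X) = 103 (B(L, X) = 16 + 87 = 103)
1/(B(217, -25) + ((N(-24) - 33263) - 15712)) = 1/(103 + ((16 - 33263) - 15712)) = 1/(103 + (-33247 - 15712)) = 1/(103 - 48959) = 1/(-48856) = -1/48856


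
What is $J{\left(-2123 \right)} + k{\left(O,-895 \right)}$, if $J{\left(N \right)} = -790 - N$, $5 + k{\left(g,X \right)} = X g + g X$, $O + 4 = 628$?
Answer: $-1115632$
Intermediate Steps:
$O = 624$ ($O = -4 + 628 = 624$)
$k{\left(g,X \right)} = -5 + 2 X g$ ($k{\left(g,X \right)} = -5 + \left(X g + g X\right) = -5 + \left(X g + X g\right) = -5 + 2 X g$)
$J{\left(-2123 \right)} + k{\left(O,-895 \right)} = \left(-790 - -2123\right) + \left(-5 + 2 \left(-895\right) 624\right) = \left(-790 + 2123\right) - 1116965 = 1333 - 1116965 = -1115632$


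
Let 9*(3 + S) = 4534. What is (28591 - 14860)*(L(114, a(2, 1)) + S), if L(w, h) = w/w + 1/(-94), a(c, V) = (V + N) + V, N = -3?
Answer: 1942913615/282 ≈ 6.8898e+6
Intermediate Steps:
S = 4507/9 (S = -3 + (⅑)*4534 = -3 + 4534/9 = 4507/9 ≈ 500.78)
a(c, V) = -3 + 2*V (a(c, V) = (V - 3) + V = (-3 + V) + V = -3 + 2*V)
L(w, h) = 93/94 (L(w, h) = 1 + 1*(-1/94) = 1 - 1/94 = 93/94)
(28591 - 14860)*(L(114, a(2, 1)) + S) = (28591 - 14860)*(93/94 + 4507/9) = 13731*(424495/846) = 1942913615/282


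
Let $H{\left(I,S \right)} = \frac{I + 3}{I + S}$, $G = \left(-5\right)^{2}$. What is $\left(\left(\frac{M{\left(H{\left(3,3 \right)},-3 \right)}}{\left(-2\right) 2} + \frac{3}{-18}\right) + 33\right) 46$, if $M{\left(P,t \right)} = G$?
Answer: $\frac{7337}{6} \approx 1222.8$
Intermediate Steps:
$G = 25$
$H{\left(I,S \right)} = \frac{3 + I}{I + S}$
$M{\left(P,t \right)} = 25$
$\left(\left(\frac{M{\left(H{\left(3,3 \right)},-3 \right)}}{\left(-2\right) 2} + \frac{3}{-18}\right) + 33\right) 46 = \left(\left(\frac{25}{\left(-2\right) 2} + \frac{3}{-18}\right) + 33\right) 46 = \left(\left(\frac{25}{-4} + 3 \left(- \frac{1}{18}\right)\right) + 33\right) 46 = \left(\left(25 \left(- \frac{1}{4}\right) - \frac{1}{6}\right) + 33\right) 46 = \left(\left(- \frac{25}{4} - \frac{1}{6}\right) + 33\right) 46 = \left(- \frac{77}{12} + 33\right) 46 = \frac{319}{12} \cdot 46 = \frac{7337}{6}$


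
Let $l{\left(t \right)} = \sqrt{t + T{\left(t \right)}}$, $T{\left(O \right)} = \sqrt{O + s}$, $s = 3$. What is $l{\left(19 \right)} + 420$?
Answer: $420 + \sqrt{19 + \sqrt{22}} \approx 424.87$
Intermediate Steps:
$T{\left(O \right)} = \sqrt{3 + O}$ ($T{\left(O \right)} = \sqrt{O + 3} = \sqrt{3 + O}$)
$l{\left(t \right)} = \sqrt{t + \sqrt{3 + t}}$
$l{\left(19 \right)} + 420 = \sqrt{19 + \sqrt{3 + 19}} + 420 = \sqrt{19 + \sqrt{22}} + 420 = 420 + \sqrt{19 + \sqrt{22}}$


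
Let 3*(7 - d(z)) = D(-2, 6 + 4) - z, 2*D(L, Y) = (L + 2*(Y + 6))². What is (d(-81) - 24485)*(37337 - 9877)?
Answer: -677026300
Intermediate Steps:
D(L, Y) = (12 + L + 2*Y)²/2 (D(L, Y) = (L + 2*(Y + 6))²/2 = (L + 2*(6 + Y))²/2 = (L + (12 + 2*Y))²/2 = (12 + L + 2*Y)²/2)
d(z) = -143 + z/3 (d(z) = 7 - ((12 - 2 + 2*(6 + 4))²/2 - z)/3 = 7 - ((12 - 2 + 2*10)²/2 - z)/3 = 7 - ((12 - 2 + 20)²/2 - z)/3 = 7 - ((½)*30² - z)/3 = 7 - ((½)*900 - z)/3 = 7 - (450 - z)/3 = 7 + (-150 + z/3) = -143 + z/3)
(d(-81) - 24485)*(37337 - 9877) = ((-143 + (⅓)*(-81)) - 24485)*(37337 - 9877) = ((-143 - 27) - 24485)*27460 = (-170 - 24485)*27460 = -24655*27460 = -677026300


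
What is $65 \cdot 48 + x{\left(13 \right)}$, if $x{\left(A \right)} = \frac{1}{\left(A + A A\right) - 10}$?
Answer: $\frac{536641}{172} \approx 3120.0$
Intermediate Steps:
$x{\left(A \right)} = \frac{1}{-10 + A + A^{2}}$ ($x{\left(A \right)} = \frac{1}{\left(A + A^{2}\right) - 10} = \frac{1}{-10 + A + A^{2}}$)
$65 \cdot 48 + x{\left(13 \right)} = 65 \cdot 48 + \frac{1}{-10 + 13 + 13^{2}} = 3120 + \frac{1}{-10 + 13 + 169} = 3120 + \frac{1}{172} = \frac{536641}{172}$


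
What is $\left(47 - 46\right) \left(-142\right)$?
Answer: $-142$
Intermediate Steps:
$\left(47 - 46\right) \left(-142\right) = 1 \left(-142\right) = -142$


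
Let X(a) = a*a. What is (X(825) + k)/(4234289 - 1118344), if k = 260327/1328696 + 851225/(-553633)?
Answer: 71524791010422913/327445736236356680 ≈ 0.21843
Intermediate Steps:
X(a) = a**2
k = -986893634609/735609952568 (k = 260327*(1/1328696) + 851225*(-1/553633) = 260327/1328696 - 851225/553633 = -986893634609/735609952568 ≈ -1.3416)
(X(825) + k)/(4234289 - 1118344) = (825**2 - 986893634609/735609952568)/(4234289 - 1118344) = (680625 - 986893634609/735609952568)/3115945 = (500673537072960391/735609952568)*(1/3115945) = 71524791010422913/327445736236356680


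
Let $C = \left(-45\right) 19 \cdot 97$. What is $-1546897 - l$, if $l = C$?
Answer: $-1463962$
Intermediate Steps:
$C = -82935$ ($C = \left(-855\right) 97 = -82935$)
$l = -82935$
$-1546897 - l = -1546897 - -82935 = -1546897 + 82935 = -1463962$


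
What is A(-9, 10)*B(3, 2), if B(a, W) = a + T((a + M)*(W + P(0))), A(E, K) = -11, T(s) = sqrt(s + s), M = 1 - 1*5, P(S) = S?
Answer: -33 - 22*I ≈ -33.0 - 22.0*I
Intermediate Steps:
M = -4 (M = 1 - 5 = -4)
T(s) = sqrt(2)*sqrt(s) (T(s) = sqrt(2*s) = sqrt(2)*sqrt(s))
B(a, W) = a + sqrt(2)*sqrt(W*(-4 + a)) (B(a, W) = a + sqrt(2)*sqrt((a - 4)*(W + 0)) = a + sqrt(2)*sqrt((-4 + a)*W) = a + sqrt(2)*sqrt(W*(-4 + a)))
A(-9, 10)*B(3, 2) = -11*(3 + sqrt(2)*sqrt(2*(-4 + 3))) = -11*(3 + sqrt(2)*sqrt(2*(-1))) = -11*(3 + sqrt(2)*sqrt(-2)) = -11*(3 + sqrt(2)*(I*sqrt(2))) = -11*(3 + 2*I) = -33 - 22*I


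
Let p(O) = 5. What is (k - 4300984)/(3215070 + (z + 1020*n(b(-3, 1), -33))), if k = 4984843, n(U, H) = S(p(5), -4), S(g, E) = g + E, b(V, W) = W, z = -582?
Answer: 227953/1071836 ≈ 0.21268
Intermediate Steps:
S(g, E) = E + g
n(U, H) = 1 (n(U, H) = -4 + 5 = 1)
(k - 4300984)/(3215070 + (z + 1020*n(b(-3, 1), -33))) = (4984843 - 4300984)/(3215070 + (-582 + 1020*1)) = 683859/(3215070 + (-582 + 1020)) = 683859/(3215070 + 438) = 683859/3215508 = 683859*(1/3215508) = 227953/1071836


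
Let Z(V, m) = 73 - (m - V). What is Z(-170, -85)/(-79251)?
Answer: 4/26417 ≈ 0.00015142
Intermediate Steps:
Z(V, m) = 73 + V - m (Z(V, m) = 73 + (V - m) = 73 + V - m)
Z(-170, -85)/(-79251) = (73 - 170 - 1*(-85))/(-79251) = (73 - 170 + 85)*(-1/79251) = -12*(-1/79251) = 4/26417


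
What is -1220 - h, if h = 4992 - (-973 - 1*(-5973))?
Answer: -1212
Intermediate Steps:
h = -8 (h = 4992 - (-973 + 5973) = 4992 - 1*5000 = 4992 - 5000 = -8)
-1220 - h = -1220 - 1*(-8) = -1220 + 8 = -1212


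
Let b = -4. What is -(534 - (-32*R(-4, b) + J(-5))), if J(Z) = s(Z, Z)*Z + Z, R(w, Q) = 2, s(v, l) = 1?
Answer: -608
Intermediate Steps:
J(Z) = 2*Z (J(Z) = 1*Z + Z = Z + Z = 2*Z)
-(534 - (-32*R(-4, b) + J(-5))) = -(534 - (-32*2 + 2*(-5))) = -(534 - (-64 - 10)) = -(534 - 1*(-74)) = -(534 + 74) = -1*608 = -608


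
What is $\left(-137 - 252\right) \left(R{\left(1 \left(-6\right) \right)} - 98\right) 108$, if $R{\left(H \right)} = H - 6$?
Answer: $4621320$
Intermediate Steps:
$R{\left(H \right)} = -6 + H$ ($R{\left(H \right)} = H - 6 = -6 + H$)
$\left(-137 - 252\right) \left(R{\left(1 \left(-6\right) \right)} - 98\right) 108 = \left(-137 - 252\right) \left(\left(-6 + 1 \left(-6\right)\right) - 98\right) 108 = - 389 \left(\left(-6 - 6\right) - 98\right) 108 = - 389 \left(-12 - 98\right) 108 = \left(-389\right) \left(-110\right) 108 = 42790 \cdot 108 = 4621320$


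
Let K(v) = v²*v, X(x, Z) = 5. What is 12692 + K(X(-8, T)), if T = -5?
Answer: 12817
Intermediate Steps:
K(v) = v³
12692 + K(X(-8, T)) = 12692 + 5³ = 12692 + 125 = 12817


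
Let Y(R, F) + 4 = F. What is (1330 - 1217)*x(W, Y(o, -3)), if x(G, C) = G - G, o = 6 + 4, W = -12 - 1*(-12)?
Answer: 0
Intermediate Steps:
W = 0 (W = -12 + 12 = 0)
o = 10
Y(R, F) = -4 + F
x(G, C) = 0
(1330 - 1217)*x(W, Y(o, -3)) = (1330 - 1217)*0 = 113*0 = 0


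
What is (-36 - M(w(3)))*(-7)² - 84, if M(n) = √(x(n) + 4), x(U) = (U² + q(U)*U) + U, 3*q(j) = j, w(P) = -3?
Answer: -1848 - 49*√13 ≈ -2024.7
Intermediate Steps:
q(j) = j/3
x(U) = U + 4*U²/3 (x(U) = (U² + (U/3)*U) + U = (U² + U²/3) + U = 4*U²/3 + U = U + 4*U²/3)
M(n) = √(4 + n*(3 + 4*n)/3) (M(n) = √(n*(3 + 4*n)/3 + 4) = √(4 + n*(3 + 4*n)/3))
(-36 - M(w(3)))*(-7)² - 84 = (-36 - √3*√(12 - 3*(3 + 4*(-3)))/3)*(-7)² - 84 = (-36 - √3*√(12 - 3*(3 - 12))/3)*49 - 84 = (-36 - √3*√(12 - 3*(-9))/3)*49 - 84 = (-36 - √3*√(12 + 27)/3)*49 - 84 = (-36 - √3*√39/3)*49 - 84 = (-36 - √13)*49 - 84 = (-1764 - 49*√13) - 84 = -1848 - 49*√13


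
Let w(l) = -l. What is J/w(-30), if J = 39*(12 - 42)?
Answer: -39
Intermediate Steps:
J = -1170 (J = 39*(-30) = -1170)
J/w(-30) = -1170/((-1*(-30))) = -1170/30 = -1170*1/30 = -39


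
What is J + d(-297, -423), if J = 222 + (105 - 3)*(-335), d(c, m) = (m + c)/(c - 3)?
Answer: -169728/5 ≈ -33946.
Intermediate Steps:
d(c, m) = (c + m)/(-3 + c)
J = -33948 (J = 222 + 102*(-335) = 222 - 34170 = -33948)
J + d(-297, -423) = -33948 + (-297 - 423)/(-3 - 297) = -33948 - 720/(-300) = -33948 - 1/300*(-720) = -33948 + 12/5 = -169728/5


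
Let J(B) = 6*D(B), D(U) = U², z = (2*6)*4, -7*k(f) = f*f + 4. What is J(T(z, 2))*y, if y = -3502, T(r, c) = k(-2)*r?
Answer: -3098345472/49 ≈ -6.3232e+7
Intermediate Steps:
k(f) = -4/7 - f²/7 (k(f) = -(f*f + 4)/7 = -(f² + 4)/7 = -(4 + f²)/7 = -4/7 - f²/7)
z = 48 (z = 12*4 = 48)
T(r, c) = -8*r/7 (T(r, c) = (-4/7 - ⅐*(-2)²)*r = (-4/7 - ⅐*4)*r = (-4/7 - 4/7)*r = -8*r/7)
J(B) = 6*B²
J(T(z, 2))*y = (6*(-8/7*48)²)*(-3502) = (6*(-384/7)²)*(-3502) = (6*(147456/49))*(-3502) = (884736/49)*(-3502) = -3098345472/49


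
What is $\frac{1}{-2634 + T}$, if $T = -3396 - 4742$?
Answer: $- \frac{1}{10772} \approx -9.2833 \cdot 10^{-5}$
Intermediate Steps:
$T = -8138$
$\frac{1}{-2634 + T} = \frac{1}{-2634 - 8138} = \frac{1}{-10772} = - \frac{1}{10772}$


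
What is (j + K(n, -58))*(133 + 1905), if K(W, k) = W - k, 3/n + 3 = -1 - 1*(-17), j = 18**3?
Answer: 156055774/13 ≈ 1.2004e+7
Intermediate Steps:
j = 5832
n = 3/13 (n = 3/(-3 + (-1 - 1*(-17))) = 3/(-3 + (-1 + 17)) = 3/(-3 + 16) = 3/13 ≈ 0.23077)
(j + K(n, -58))*(133 + 1905) = (5832 + (3/13 - 1*(-58)))*(133 + 1905) = (5832 + (3/13 + 58))*2038 = (5832 + 757/13)*2038 = (76573/13)*2038 = 156055774/13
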